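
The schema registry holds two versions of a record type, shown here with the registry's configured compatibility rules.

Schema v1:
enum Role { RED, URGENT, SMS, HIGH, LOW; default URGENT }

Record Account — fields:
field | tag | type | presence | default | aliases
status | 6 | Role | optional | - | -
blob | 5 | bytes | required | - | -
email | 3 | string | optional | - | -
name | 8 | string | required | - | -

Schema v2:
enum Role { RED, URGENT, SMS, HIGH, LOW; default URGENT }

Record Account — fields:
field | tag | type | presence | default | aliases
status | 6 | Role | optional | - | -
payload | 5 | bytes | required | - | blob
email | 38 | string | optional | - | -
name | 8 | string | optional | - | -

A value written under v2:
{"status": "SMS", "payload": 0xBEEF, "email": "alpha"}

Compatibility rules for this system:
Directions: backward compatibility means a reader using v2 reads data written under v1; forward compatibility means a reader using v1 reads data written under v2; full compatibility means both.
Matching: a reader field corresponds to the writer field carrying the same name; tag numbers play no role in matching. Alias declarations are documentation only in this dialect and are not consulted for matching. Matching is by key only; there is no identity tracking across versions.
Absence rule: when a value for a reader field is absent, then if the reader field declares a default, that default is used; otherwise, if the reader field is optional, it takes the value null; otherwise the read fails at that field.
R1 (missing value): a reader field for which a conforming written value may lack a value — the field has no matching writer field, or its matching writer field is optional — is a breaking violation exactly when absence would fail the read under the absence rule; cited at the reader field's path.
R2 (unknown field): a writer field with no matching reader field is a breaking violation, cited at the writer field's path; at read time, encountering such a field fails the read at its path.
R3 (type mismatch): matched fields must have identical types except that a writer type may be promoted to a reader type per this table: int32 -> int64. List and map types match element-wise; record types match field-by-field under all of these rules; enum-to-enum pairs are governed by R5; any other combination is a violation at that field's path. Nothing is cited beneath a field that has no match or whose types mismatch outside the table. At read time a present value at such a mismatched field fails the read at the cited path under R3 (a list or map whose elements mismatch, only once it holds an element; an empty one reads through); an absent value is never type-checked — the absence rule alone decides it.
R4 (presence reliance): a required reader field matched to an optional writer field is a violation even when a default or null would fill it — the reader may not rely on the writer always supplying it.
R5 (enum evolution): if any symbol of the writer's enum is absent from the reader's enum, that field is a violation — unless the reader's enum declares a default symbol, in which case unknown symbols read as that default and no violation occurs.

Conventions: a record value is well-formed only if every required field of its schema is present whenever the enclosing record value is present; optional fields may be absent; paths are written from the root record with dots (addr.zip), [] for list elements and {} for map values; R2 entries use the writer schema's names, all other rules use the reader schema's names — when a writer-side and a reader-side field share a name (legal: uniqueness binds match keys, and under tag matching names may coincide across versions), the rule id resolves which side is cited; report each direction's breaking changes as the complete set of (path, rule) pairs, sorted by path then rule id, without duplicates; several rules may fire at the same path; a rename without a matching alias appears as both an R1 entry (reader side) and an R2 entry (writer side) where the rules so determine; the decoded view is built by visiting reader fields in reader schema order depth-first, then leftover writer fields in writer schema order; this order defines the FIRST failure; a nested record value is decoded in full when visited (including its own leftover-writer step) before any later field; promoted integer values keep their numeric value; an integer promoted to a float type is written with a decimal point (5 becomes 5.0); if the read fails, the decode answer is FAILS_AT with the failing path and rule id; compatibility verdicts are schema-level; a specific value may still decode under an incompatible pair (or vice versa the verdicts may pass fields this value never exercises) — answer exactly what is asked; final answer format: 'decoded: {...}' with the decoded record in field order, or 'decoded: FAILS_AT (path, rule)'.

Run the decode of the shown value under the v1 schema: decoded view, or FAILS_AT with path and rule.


the writer's type comes first in each Account pair
decoding the Account value with the v1 reader:
  status := "SMS"
  read fails at blob under R1 (no fill)
  => FAILS_AT (blob, R1)
diffs on Account not affecting the asked answer:
  field name in record Account: required changed to optional -> shifts the Account verdicts, not this decode
  field email in record Account: tag 3 changed to 38 -> inert under this dialect — no rule fires on Account and the result does not move

decoded: FAILS_AT (blob, R1)


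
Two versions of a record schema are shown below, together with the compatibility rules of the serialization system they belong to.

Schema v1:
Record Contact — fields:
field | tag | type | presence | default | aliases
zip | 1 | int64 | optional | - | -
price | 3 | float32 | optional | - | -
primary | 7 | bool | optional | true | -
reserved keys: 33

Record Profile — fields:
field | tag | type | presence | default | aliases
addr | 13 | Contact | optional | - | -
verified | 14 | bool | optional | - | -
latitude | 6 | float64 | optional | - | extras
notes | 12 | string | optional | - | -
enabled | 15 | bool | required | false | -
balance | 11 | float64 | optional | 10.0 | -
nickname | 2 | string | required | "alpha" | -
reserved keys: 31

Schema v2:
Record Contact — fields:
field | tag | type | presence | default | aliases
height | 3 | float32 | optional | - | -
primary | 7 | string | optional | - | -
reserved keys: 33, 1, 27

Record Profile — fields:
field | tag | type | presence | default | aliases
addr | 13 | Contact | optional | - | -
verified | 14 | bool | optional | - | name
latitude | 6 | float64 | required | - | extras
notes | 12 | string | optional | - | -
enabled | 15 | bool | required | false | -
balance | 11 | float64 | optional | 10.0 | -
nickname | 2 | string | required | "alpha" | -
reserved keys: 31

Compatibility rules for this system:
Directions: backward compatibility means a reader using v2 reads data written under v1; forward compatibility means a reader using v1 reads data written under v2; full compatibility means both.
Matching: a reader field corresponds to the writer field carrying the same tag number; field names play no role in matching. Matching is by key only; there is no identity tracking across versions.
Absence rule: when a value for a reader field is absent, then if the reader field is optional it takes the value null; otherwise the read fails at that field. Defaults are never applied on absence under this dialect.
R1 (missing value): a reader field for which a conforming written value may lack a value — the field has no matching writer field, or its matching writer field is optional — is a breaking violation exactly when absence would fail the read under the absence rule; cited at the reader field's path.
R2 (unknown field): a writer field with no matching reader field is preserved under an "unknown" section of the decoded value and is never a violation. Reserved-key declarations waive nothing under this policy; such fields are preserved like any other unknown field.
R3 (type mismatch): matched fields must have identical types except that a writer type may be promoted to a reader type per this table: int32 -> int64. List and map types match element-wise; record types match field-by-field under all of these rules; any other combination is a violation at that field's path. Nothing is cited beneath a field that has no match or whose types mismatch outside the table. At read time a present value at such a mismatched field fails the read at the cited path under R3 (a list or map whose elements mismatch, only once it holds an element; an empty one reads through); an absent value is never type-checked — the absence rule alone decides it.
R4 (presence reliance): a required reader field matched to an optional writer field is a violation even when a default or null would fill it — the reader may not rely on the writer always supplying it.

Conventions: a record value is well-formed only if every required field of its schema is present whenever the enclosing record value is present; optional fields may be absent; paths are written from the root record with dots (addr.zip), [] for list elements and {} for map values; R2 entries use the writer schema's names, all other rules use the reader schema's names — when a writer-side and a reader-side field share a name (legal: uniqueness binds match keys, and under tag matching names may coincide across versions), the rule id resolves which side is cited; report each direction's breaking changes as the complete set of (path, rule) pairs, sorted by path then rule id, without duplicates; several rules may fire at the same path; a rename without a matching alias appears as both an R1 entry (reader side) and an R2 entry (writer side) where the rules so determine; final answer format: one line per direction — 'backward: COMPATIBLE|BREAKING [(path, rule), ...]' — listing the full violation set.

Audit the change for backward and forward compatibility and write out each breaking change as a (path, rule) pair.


in Profile below, arrows point writer -> reader
backward on Profile — v2 reading data written by v1:
  addr <- addr (Contact -> Contact, writer optional)
  verified <- verified (bool -> bool, writer optional)
  latitude <- latitude (float64 -> float64, writer optional)
  notes <- notes (string -> string, writer optional)
  enabled <- enabled (bool -> bool, writer required)
  balance <- balance (float64 -> float64, writer optional)
  nickname <- nickname (string -> string, writer required)
  addr.height <- addr.price (float32 -> float32, writer optional)
  addr.primary <- addr.primary (bool -> string, writer optional)
  addr.zip (writer side), unknown to reader
  rule R3 violated at addr.primary
  rule R1 violated at latitude
  rule R4 violated at latitude
  backward on Profile therefore BREAKING (3)
forward on Profile — v1 reading data written by v2:
  addr <- addr (Contact -> Contact, writer optional)
  verified <- verified (bool -> bool, writer optional)
  latitude <- latitude (float64 -> float64, writer required)
  notes <- notes (string -> string, writer optional)
  enabled <- enabled (bool -> bool, writer required)
  balance <- balance (float64 -> float64, writer optional)
  nickname <- nickname (string -> string, writer required)
  addr.zip has no writer counterpart
  addr.price <- addr.height (float32 -> float32, writer optional)
  addr.primary <- addr.primary (string -> bool, writer optional)
  rule R3 violated at addr.primary
  forward on Profile therefore BREAKING (1)

backward: BREAKING [(addr.primary, R3), (latitude, R1), (latitude, R4)]; forward: BREAKING [(addr.primary, R3)]


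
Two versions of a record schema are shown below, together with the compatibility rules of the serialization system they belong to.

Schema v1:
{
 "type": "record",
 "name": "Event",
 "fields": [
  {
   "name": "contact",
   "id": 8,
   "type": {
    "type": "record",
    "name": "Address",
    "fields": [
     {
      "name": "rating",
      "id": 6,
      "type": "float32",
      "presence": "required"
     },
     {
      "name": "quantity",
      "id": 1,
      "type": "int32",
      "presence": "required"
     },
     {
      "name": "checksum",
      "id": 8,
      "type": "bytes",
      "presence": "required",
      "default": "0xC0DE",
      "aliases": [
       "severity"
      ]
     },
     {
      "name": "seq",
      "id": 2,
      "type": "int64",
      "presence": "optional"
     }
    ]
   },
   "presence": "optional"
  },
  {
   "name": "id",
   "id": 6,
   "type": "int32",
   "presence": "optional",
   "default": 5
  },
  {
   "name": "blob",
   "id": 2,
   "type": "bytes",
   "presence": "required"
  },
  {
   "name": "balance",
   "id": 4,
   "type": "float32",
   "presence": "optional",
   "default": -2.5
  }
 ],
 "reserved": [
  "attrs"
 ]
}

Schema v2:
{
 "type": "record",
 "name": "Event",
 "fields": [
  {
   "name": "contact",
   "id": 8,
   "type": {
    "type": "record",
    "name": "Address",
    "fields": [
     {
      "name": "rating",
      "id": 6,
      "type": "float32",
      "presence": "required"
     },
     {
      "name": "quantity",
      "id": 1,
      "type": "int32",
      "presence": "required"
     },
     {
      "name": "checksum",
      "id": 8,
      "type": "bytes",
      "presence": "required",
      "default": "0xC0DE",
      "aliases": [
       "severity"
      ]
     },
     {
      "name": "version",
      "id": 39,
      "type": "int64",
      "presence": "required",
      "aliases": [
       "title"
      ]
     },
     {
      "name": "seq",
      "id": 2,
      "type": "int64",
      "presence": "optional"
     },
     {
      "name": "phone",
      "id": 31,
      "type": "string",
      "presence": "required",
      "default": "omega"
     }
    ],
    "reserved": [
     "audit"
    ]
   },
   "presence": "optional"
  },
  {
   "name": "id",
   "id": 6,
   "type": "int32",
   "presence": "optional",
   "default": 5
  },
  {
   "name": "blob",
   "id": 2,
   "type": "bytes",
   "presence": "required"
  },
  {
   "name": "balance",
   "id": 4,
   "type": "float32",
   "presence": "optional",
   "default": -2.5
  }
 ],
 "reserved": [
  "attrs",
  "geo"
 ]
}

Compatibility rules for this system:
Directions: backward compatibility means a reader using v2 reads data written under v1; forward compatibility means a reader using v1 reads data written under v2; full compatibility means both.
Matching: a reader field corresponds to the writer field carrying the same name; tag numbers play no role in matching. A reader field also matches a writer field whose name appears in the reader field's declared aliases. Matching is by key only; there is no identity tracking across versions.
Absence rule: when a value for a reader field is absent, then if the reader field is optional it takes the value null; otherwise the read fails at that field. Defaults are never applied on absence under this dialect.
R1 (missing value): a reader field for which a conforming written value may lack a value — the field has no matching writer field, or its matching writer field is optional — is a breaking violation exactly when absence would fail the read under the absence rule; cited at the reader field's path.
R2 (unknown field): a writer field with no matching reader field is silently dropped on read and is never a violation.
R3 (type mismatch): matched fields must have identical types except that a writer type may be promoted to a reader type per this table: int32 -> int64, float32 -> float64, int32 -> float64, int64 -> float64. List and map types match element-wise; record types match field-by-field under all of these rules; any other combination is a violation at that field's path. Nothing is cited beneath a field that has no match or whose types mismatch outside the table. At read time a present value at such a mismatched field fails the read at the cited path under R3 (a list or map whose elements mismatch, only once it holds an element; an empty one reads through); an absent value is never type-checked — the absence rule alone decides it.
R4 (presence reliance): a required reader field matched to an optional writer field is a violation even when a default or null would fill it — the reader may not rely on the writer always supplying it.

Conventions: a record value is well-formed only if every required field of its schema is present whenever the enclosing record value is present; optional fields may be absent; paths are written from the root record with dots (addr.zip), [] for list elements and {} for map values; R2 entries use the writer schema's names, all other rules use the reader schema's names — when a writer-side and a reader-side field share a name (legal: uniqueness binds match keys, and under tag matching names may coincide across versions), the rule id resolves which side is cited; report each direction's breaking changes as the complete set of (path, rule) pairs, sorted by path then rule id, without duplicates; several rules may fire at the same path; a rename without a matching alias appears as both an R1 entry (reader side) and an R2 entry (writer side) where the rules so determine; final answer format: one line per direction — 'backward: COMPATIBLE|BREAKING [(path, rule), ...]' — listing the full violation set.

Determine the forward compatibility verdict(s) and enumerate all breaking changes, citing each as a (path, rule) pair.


in Event below, arrows point writer -> reader
forward on Event — v1 reading data written by v2:
  writer optional, Address -> Address: reader contact maps from writer contact
  writer optional, int32 -> int32: reader id maps from writer id
  writer required, bytes -> bytes: reader blob maps from writer blob
  writer optional, float32 -> float32: reader balance maps from writer balance
  writer required, float32 -> float32: reader contact.rating maps from writer contact.rating
  writer required, int32 -> int32: reader contact.quantity maps from writer contact.quantity
  writer required, bytes -> bytes: reader contact.checksum maps from writer contact.checksum
  writer optional, int64 -> int64: reader contact.seq maps from writer contact.seq
  writer field contact.version has no reader counterpart
  writer field contact.phone has no reader counterpart
  => forward: COMPATIBLE
checking off the Event differences that do not matter here:
  added field phone to record Address: required string, tag 31, default "omega" (in v2 it sits last) -> affects backward compatibility only, which is not asked
  added field version to record Address: required int64, tag 39 (in v2 it sits immediately before seq) -> affects backward compatibility only, which is not asked

forward: COMPATIBLE []


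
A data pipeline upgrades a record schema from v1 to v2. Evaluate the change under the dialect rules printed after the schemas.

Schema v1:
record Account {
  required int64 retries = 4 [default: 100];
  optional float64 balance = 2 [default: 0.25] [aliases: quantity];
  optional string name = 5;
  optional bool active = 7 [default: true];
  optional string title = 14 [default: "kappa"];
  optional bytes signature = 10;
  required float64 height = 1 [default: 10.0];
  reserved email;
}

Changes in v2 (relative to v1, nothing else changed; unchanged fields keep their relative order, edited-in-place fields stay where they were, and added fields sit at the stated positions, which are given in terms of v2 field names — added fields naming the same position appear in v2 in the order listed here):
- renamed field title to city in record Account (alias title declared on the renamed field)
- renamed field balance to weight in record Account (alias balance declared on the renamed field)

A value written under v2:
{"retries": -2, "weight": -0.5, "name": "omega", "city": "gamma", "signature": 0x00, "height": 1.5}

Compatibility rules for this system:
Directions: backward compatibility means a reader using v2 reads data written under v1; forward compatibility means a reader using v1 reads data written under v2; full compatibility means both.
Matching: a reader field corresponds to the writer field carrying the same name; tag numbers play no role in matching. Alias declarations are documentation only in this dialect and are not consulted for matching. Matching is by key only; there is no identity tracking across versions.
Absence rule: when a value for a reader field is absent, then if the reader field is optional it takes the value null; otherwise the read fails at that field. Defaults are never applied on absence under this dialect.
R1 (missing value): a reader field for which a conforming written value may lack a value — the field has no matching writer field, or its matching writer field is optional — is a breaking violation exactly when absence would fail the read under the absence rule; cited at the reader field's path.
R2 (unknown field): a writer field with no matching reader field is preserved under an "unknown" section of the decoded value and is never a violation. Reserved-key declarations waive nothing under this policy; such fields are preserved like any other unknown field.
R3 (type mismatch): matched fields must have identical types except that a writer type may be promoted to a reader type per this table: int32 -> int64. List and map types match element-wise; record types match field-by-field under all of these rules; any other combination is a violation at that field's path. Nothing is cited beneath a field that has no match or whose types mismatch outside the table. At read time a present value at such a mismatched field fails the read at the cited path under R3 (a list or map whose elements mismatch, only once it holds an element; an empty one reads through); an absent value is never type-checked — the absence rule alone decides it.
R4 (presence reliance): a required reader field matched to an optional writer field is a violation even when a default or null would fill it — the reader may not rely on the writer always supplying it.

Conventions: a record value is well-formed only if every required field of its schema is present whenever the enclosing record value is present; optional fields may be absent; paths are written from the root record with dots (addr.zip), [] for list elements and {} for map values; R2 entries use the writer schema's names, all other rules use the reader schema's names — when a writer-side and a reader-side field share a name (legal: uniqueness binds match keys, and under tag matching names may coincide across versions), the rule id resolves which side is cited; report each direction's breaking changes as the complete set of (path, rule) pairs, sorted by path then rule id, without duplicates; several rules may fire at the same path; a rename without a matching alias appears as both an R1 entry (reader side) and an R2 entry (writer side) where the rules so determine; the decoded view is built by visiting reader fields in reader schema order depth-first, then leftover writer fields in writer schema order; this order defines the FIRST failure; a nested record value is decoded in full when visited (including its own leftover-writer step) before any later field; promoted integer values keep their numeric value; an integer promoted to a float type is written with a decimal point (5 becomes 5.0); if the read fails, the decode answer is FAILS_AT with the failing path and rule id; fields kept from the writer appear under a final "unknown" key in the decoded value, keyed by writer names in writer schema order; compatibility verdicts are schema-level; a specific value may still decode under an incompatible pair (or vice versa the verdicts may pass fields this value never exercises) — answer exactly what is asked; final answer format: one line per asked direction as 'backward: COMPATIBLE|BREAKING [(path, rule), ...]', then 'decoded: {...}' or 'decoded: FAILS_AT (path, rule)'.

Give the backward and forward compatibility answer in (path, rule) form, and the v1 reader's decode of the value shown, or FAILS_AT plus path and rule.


arrows below run writer -> reader for Account
checking backward for Account: reader v2 against writer v1:
  retries <- retries (int64 -> int64, writer required)
  no writer field matches reader weight
  name <- name (string -> string, writer optional)
  active <- active (bool -> bool, writer optional)
  no writer field matches reader city
  signature <- signature (bytes -> bytes, writer optional)
  height <- height (float64 -> float64, writer required)
  writer balance: unknown to reader
  writer title: unknown to reader
  => backward verdict for Account: COMPATIBLE, no violations
checking forward for Account: reader v1 against writer v2:
  retries <- retries (int64 -> int64, writer required)
  no writer field matches reader balance
  name <- name (string -> string, writer optional)
  active <- active (bool -> bool, writer optional)
  no writer field matches reader title
  signature <- signature (bytes -> bytes, writer optional)
  height <- height (float64 -> float64, writer required)
  writer weight: unknown to reader
  writer city: unknown to reader
  => forward verdict for Account: COMPATIBLE, no violations
migrating the Account value to v1:
  retries := -2
  balance := null (absent, optional -> null)
  name := "omega"
  active := null (absent, optional -> null)
  title := null (absent, optional -> null)
  signature := 0x00
  height := 1.5
  writer weight: kept under "unknown"
  writer city: kept under "unknown"
  => decoded: {"retries": -2, "balance": null, "name": "omega", "active": null, "title": null, "signature": 0x00, "height": 1.5, "unknown": {"weight": -0.5, "city": "gamma"}}

backward: COMPATIBLE []; forward: COMPATIBLE []; decoded: {"retries": -2, "balance": null, "name": "omega", "active": null, "title": null, "signature": 0x00, "height": 1.5, "unknown": {"weight": -0.5, "city": "gamma"}}


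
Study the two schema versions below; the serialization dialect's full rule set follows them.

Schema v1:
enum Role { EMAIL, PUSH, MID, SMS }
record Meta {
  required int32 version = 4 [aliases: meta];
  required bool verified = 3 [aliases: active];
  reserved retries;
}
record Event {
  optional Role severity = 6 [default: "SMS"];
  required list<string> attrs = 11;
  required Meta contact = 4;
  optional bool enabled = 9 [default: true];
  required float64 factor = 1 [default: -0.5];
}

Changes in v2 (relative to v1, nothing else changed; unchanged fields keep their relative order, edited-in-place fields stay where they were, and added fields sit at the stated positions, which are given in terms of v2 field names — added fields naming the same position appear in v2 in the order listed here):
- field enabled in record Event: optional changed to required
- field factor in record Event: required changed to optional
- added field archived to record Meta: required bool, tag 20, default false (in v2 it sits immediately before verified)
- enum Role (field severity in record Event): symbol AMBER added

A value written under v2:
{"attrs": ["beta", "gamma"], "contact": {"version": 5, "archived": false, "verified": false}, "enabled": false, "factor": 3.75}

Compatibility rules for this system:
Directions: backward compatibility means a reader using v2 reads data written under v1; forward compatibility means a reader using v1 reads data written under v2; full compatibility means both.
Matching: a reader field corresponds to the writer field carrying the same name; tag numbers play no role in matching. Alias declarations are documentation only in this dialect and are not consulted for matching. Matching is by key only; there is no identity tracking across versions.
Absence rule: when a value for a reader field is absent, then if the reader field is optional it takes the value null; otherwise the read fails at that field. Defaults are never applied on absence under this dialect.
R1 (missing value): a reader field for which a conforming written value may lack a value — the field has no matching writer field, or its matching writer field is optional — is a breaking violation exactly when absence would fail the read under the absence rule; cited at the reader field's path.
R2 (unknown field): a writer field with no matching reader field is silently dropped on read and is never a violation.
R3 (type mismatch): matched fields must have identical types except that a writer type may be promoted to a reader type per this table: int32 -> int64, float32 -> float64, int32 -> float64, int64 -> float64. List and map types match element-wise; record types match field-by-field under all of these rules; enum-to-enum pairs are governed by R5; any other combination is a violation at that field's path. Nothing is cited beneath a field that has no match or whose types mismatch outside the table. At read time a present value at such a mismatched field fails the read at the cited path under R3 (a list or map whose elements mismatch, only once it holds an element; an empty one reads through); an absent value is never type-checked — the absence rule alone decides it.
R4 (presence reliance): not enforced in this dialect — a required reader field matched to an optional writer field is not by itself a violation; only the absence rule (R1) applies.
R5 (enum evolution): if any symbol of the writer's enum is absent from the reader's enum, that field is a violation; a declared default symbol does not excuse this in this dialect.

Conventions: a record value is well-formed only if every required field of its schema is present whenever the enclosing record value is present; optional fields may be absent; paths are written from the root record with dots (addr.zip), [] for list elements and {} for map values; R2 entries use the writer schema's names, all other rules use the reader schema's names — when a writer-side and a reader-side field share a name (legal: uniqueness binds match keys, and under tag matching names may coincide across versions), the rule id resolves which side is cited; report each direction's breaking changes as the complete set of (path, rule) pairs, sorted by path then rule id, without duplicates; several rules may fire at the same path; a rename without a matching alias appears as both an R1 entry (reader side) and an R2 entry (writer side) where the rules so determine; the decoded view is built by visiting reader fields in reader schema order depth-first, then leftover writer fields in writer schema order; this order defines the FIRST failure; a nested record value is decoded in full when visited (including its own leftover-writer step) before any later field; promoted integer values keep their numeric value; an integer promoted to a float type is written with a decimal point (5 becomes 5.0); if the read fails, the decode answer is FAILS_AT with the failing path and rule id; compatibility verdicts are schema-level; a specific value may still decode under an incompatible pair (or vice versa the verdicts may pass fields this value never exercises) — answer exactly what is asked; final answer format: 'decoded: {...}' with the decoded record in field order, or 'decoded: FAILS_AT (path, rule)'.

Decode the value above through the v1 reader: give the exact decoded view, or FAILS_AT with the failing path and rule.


the writer's type comes first in each Event pair
migrating the Event value to v1:
  severity := null (absent, optional -> null)
  attrs := ["beta", "gamma"]
  contact.version := 5
  contact.verified := false
  writer contact.archived: unknown -> dropped
  enabled := false
  factor := 3.75
  => decoded: {"severity": null, "attrs": ["beta", "gamma"], "contact": {"version": 5, "verified": false}, "enabled": false, "factor": 3.75}
checking off the Event differences that do not matter here:
  field enabled in record Event: optional changed to required -> a verdict-level change on Event — the shown value reads the same
  field factor in record Event: required changed to optional -> a verdict-level change on Event — the shown value reads the same
  added field archived to record Meta: required bool, tag 20, default false (in v2 it sits immediately before verified) -> a verdict-level change on Event — the shown value reads the same
  enum Role (field severity in record Event): symbol AMBER added -> a verdict-level change on Event — the shown value reads the same

decoded: {"severity": null, "attrs": ["beta", "gamma"], "contact": {"version": 5, "verified": false}, "enabled": false, "factor": 3.75}


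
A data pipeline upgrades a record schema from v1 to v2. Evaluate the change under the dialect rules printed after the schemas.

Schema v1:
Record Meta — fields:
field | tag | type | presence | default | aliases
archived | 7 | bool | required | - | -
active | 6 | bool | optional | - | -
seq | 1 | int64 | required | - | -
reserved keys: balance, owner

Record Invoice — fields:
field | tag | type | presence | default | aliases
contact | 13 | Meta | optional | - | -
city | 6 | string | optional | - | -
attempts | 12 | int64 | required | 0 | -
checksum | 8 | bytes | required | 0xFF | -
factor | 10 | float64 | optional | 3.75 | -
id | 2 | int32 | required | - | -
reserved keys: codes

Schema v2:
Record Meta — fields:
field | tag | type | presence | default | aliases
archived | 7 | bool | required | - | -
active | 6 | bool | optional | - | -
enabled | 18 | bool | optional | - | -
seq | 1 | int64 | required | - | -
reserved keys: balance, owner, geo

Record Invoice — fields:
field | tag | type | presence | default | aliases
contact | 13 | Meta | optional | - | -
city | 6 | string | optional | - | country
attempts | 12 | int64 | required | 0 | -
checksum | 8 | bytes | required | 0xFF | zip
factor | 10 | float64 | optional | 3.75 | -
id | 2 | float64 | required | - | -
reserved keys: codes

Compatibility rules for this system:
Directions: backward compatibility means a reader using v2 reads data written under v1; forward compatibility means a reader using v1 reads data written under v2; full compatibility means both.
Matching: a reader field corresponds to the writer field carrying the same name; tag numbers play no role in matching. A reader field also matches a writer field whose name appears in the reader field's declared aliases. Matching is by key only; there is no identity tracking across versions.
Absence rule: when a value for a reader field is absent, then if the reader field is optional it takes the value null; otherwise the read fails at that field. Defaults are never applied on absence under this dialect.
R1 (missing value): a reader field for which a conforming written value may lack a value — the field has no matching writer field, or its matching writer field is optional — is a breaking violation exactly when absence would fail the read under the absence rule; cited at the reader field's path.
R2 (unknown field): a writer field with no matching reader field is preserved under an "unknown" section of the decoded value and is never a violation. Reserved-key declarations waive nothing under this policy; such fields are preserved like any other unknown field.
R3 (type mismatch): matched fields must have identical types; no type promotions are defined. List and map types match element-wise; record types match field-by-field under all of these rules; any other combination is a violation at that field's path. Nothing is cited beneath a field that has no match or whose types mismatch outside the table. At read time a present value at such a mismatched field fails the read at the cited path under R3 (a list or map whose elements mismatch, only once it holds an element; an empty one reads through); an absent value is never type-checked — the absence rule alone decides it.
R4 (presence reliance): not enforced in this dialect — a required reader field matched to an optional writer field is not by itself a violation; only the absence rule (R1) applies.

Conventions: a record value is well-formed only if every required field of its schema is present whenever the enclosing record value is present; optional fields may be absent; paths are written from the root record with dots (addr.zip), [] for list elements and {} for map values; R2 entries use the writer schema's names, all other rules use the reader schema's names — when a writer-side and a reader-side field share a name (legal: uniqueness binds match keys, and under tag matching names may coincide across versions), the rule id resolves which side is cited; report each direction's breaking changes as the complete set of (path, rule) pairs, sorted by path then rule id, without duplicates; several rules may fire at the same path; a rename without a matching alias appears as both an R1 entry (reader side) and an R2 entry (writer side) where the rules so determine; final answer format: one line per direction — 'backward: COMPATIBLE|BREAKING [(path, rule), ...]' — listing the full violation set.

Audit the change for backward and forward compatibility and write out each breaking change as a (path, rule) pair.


in Invoice below, arrows point writer -> reader
backward on Invoice — v2 reading data written by v1:
  contact: Meta -> Meta, writer optional; from contact
  city: string -> string, writer optional; from city
  attempts: int64 -> int64, writer required; from attempts
  checksum: bytes -> bytes, writer required; from checksum
  factor: float64 -> float64, writer optional; from factor
  id: int32 -> float64, writer required; from id
  contact.archived: bool -> bool, writer required; from contact.archived
  contact.active: bool -> bool, writer optional; from contact.active
  contact.enabled: no writer-side match
  contact.seq: int64 -> int64, writer required; from contact.seq
  R3 fires at id
  => 1 violation(s): backward is BREAKING for Invoice
forward on Invoice — v1 reading data written by v2:
  contact: Meta -> Meta, writer optional; from contact
  city: string -> string, writer optional; from city
  attempts: int64 -> int64, writer required; from attempts
  checksum: bytes -> bytes, writer required; from checksum
  factor: float64 -> float64, writer optional; from factor
  id: float64 -> int32, writer required; from id
  contact.archived: bool -> bool, writer required; from contact.archived
  contact.active: bool -> bool, writer optional; from contact.active
  contact.seq: int64 -> int64, writer required; from contact.seq
  leftover writer field: contact.enabled
  R3 fires at id
  => 1 violation(s): forward is BREAKING for Invoice

backward: BREAKING [(id, R3)]; forward: BREAKING [(id, R3)]


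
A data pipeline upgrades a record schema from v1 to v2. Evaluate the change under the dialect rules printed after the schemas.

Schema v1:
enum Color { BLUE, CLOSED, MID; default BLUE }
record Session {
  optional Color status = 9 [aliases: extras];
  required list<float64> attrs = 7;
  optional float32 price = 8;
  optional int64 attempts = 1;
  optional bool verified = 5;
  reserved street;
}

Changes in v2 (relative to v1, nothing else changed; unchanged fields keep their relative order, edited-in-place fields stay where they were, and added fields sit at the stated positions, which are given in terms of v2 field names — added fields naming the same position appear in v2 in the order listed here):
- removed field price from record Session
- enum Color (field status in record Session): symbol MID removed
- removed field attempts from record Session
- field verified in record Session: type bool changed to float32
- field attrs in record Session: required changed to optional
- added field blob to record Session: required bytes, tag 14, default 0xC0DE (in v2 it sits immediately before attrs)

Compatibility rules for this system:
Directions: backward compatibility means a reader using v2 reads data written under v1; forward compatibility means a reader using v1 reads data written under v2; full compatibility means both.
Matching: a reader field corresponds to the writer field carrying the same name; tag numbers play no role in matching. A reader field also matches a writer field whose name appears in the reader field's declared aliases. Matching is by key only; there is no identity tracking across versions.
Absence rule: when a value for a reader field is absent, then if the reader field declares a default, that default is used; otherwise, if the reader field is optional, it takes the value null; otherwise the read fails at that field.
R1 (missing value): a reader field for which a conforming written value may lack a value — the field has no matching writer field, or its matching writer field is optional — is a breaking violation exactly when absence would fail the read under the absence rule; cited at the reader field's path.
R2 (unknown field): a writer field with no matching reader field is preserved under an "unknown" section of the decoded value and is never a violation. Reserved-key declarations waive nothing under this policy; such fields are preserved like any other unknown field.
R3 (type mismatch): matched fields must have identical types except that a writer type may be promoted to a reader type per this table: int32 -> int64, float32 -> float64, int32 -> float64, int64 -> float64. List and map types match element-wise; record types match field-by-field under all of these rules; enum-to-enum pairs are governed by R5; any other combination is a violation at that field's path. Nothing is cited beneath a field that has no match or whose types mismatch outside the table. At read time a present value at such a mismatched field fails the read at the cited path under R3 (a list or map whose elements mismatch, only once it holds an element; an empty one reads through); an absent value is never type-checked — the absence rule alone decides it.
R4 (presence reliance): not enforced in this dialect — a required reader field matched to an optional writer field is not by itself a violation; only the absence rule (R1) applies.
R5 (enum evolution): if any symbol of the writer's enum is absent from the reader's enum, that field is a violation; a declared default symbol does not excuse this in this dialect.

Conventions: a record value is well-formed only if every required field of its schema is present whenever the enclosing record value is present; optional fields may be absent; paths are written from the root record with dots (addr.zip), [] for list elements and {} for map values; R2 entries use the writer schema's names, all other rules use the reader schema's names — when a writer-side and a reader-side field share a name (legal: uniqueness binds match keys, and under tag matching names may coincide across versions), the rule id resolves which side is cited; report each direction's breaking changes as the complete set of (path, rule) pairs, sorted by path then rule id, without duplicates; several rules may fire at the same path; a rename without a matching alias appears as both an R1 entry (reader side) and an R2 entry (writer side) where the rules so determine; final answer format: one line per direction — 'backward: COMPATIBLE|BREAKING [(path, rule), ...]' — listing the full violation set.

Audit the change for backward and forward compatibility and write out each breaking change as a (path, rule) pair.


backward: BREAKING [(status, R5), (verified, R3)]; forward: BREAKING [(attrs, R1), (verified, R3)]

each type pair in Session: writer, then reader
backward for Session (reader v2, writer v1):
  status: paired with writer status (Color -> Color; writer optional)
  blob has no writer counterpart
  attrs: paired with writer attrs (list<float64> -> list<float64>; writer required)
  verified: paired with writer verified (bool -> float32; writer optional)
  leftover writer field: price
  leftover writer field: attempts
  breaking: (status, R5)
  breaking: (verified, R3)
  backward on Session therefore BREAKING (2)
forward for Session (reader v1, writer v2):
  status: paired with writer status (Color -> Color; writer optional)
  attrs: paired with writer attrs (list<float64> -> list<float64>; writer optional)
  price has no writer counterpart
  attempts has no writer counterpart
  verified: paired with writer verified (float32 -> bool; writer optional)
  leftover writer field: blob
  breaking: (attrs, R1)
  breaking: (verified, R3)
  forward on Session therefore BREAKING (2)
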